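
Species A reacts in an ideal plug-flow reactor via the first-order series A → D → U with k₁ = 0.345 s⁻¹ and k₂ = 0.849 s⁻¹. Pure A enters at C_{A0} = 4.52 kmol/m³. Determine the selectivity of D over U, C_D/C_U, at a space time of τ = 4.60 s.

Solving the coupled first-order balances gives C_D(τ) = [k₁/(k₂−k₁)]·C_{A0}·(e^(−k₁τ) − e^(−k₂τ)).
e^(−k₁τ) = e^(−0.345×4.60) = e^(−1.587) = 0.2045; e^(−k₂τ) = e^(−3.905) = 0.02013.
C_D = 0.345×4.52/(0.849−0.345) × (0.2045−0.02013) = 3.094×0.1844 = 0.5706 kmol/m³.
C_A = C_{A0}e^(−k₁τ) = 0.9245 kmol/m³, so C_U = C_{A0}−C_A−C_D = 3.025 kmol/m³; C_D/C_U = 0.189.

0.189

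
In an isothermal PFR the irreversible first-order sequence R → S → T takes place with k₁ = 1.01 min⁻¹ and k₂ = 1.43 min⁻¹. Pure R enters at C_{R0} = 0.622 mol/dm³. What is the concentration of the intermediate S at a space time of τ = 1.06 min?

0.184 mol/dm³

For first-order series with pure R initially, C_S(τ) = k₁C_{R0}/(k₂−k₁)·(e^(−k₁τ) − e^(−k₂τ)).
e^(−k₁τ) = e^(−1.01×1.06) = e^(−1.071) = 0.3428; e^(−k₂τ) = e^(−1.516) = 0.2196.
C_S = 1.01×0.622/(1.43−1.01) × (0.3428−0.2196) = 1.496×0.1232 = 0.1842 mol/dm³.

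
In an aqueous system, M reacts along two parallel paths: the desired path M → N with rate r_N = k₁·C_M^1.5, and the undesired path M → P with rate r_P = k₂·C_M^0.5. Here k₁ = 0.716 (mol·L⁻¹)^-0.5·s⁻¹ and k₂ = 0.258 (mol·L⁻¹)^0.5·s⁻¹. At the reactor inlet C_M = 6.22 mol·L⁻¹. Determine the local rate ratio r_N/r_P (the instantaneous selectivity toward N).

17.3

S_{N/P} = r_N/r_P = (k₁·C_M^1.5)/(k₂·C_M^0.5) = (k₁/k₂)·C_M.
= (0.716×6.220^1.5) / (0.258×6.220^0.5) = 11.11/0.6435 = 17.3.
Since the desired path is higher order in M, keeping C_M high (PFR or concentrated feed) favours N.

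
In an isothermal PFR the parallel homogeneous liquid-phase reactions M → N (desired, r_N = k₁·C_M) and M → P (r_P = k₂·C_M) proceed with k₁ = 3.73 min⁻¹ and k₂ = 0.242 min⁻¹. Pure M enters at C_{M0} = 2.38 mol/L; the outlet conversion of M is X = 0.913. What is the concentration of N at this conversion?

2.04 mol/L

C_M = C_{M0}(1−X) = 0.2071 mol/L.
Both paths are first order in M, so the instantaneous fraction to N is constant: dC_N/d(−C_M) = k₁/(k₁+k₂) = 0.9391.
C_N = 0.9391·(C_{M0}−C_M) = 0.9391×2.173 = 2.04 mol/L.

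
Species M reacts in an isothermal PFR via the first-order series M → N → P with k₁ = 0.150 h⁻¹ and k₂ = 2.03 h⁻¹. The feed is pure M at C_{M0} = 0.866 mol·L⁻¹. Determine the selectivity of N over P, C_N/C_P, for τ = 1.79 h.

0.334

Solving the coupled first-order balances gives C_N(τ) = [k₁/(k₂−k₁)]·C_{M0}·(e^(−k₁τ) − e^(−k₂τ)).
e^(−k₁τ) = e^(−0.150×1.79) = e^(−0.2685) = 0.7645; e^(−k₂τ) = e^(−3.634) = 0.02642.
C_N = 0.150×0.866/(2.03−0.150) × (0.7645−0.02642) = 0.06910×0.7381 = 0.05100 mol·L⁻¹.
C_M = C_{M0}e^(−k₁τ) = 0.6621 mol·L⁻¹, so C_P = C_{M0}−C_M−C_N = 0.1529 mol·L⁻¹; C_N/C_P = 0.334.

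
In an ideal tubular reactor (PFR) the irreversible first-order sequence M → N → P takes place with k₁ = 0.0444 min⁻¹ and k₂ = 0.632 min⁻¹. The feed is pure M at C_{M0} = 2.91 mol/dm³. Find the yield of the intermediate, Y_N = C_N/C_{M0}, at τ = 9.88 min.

0.0486

The intermediate concentration in a first-order A→B→C sequence is C_N = k₁C_{M0}(e^(−k₁τ) − e^(−k₂τ))/(k₂−k₁).
e^(−k₁τ) = e^(−0.0444×9.88) = e^(−0.4387) = 0.6449; e^(−k₂τ) = e^(−6.244) = 0.001942.
C_N = 0.0444×2.91/(0.632−0.0444) × (0.6449−0.001942) = 0.2199×0.6430 = 0.1414 mol/dm³.
Y_N = C_N/C_{M0} = 0.1414/2.91 = 0.0486.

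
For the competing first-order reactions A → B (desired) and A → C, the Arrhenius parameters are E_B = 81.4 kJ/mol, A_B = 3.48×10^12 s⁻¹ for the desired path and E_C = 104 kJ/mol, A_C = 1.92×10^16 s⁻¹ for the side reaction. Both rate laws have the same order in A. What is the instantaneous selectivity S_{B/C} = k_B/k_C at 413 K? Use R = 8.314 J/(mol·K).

Since both paths have the same order in A, the concentration cancels and S_{B/C} = k_B/k_C = (A_B/A_C)·exp[(E_C−E_B)/(RT)].
(E_C−E_B)/(RT) = (104−81.4)×10³/(8.314×413) = 22600/3434 = 6.582.
k_B/k_C = (3.48×10^12/1.92×10^16)·exp(6.582) = 1.812×10^-4 × 721.9 = 0.131.

0.131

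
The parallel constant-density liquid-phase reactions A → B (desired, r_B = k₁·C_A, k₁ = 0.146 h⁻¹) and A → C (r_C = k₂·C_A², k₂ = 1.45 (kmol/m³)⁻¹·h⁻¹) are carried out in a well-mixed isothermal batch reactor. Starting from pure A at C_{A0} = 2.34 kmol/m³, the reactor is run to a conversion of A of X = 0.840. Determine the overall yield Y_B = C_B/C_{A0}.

0.0704

C_A = C_{A0}(1−X) = 0.3744 kmol/m³.
Along a PFR/batch, dC_B/dC_A = −r_B/(r_B+r_C) = −k₁/(k₁+k₂·C_A).
Integrating from C_{A0} to C_A: C_B = (0.146/1.45)·ln[(0.146+1.45·2.34)/(0.146+1.45·0.374)] = 0.1007·ln(3.539/0.6889) = 0.1648 kmol/m³.
Y_B = C_B/C_{A0} = 0.1648/2.34 = 0.0704.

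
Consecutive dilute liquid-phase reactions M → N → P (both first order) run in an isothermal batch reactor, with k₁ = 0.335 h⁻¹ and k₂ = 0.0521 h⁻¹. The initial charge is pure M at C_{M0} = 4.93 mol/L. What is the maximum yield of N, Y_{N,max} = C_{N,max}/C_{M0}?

0.710

Evaluating C_N at t_opt = ln(k₂/k₁)/(k₂−k₁) gives C_{N,max}/C_{M0} = (k₁/k₂)^[k₂/(k₂−k₁)].
= (0.335/0.0521)^(0.0521/(0.0521−0.335)) = (6.430)^(-0.1842) = 0.7098.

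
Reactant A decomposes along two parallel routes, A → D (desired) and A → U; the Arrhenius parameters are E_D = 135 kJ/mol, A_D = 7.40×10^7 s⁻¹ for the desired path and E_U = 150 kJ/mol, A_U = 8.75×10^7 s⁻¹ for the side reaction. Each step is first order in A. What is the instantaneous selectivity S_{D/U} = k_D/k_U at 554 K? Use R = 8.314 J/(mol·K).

With equal orders, S_{D/U} = k_D/k_U = (A_D/A_U)·exp[(E_U−E_D)/(RT)].
(E_U−E_D)/(RT) = (150−135)×10³/(8.314×554) = 15000/4606 = 3.257.
k_D/k_U = (7.40×10^7/8.75×10^7)·exp(3.257) = 0.8457 × 25.96 = 22.0.

22.0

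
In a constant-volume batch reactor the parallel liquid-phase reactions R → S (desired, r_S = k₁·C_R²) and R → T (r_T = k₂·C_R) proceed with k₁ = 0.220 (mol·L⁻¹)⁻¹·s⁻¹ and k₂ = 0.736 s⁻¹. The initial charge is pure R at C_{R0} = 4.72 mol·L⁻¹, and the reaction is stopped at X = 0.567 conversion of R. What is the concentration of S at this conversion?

C_R = C_{R0}(1−X) = 2.044 mol·L⁻¹.
Along a PFR/batch, dC_T/dC_R = −r_T/(r_S+r_T) = −k₂/(k₂+k₁·C_R).
Integrating from C_{R0} to C_R: C_T = (0.736/0.220)·ln[(0.736+0.220·4.72)/(0.736+0.220·2.04)] = 3.345·ln(1.774/1.186) = 1.349 mol·L⁻¹.
Then C_S = (C_{R0}−C_R) − C_T = 2.676 − 1.349 = 1.327 mol·L⁻¹.

1.33 mol·L⁻¹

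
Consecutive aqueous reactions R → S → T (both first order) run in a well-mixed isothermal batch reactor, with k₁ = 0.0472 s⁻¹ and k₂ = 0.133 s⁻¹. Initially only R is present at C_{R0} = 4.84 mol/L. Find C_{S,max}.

0.971 mol/L

For a first-order series the maximum intermediate yield is C_{S,max}/C_{R0} = (k₁/k₂)^[k₂/(k₂−k₁)].
= (0.0472/0.133)^(0.133/(0.133−0.0472)) = (0.3549)^(1.550) = 0.2007.
C_{S,max} = 0.2007×4.84 = 0.971 mol/L.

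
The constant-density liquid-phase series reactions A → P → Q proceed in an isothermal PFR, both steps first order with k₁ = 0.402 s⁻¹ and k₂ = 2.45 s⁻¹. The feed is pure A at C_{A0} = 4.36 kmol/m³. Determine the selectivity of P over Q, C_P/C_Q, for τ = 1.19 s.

0.412

Solving the coupled first-order balances gives C_P(τ) = [k₁/(k₂−k₁)]·C_{A0}·(e^(−k₁τ) − e^(−k₂τ)).
e^(−k₁τ) = e^(−0.402×1.19) = e^(−0.4784) = 0.6198; e^(−k₂τ) = e^(−2.916) = 0.05418.
C_P = 0.402×4.36/(2.45−0.402) × (0.6198−0.05418) = 0.8558×0.5656 = 0.4841 kmol/m³.
C_A = C_{A0}e^(−k₁τ) = 2.702 kmol/m³, so C_Q = C_{A0}−C_A−C_P = 1.174 kmol/m³; C_P/C_Q = 0.412.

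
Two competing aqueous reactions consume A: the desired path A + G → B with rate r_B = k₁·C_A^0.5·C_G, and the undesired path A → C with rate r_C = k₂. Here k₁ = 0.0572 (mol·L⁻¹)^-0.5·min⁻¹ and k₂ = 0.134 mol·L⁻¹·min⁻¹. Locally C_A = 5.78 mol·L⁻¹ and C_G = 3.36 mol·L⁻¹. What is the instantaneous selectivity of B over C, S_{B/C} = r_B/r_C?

S_{B/C} = r_B/r_C = (k₁·C_A^0.5·C_G)/(k₂) = (k₁/k₂)·C_A^0.5·C_G.
= (0.0572×5.780^0.5×3.360) / (0.134) = 0.4621/0.1340 = 3.45.

3.45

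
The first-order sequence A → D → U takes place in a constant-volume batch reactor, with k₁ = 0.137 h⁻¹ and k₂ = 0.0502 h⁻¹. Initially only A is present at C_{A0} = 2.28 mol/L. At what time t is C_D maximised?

Setting dC_D/dt = 0 gives t_opt = ln(k₂/k₁)/(k₂−k₁).
= ln(0.0502/0.137)/(0.0502−0.137) = ln(0.3664)/-0.08680 = -1.004/-0.08680 = 11.6 h.

11.6 h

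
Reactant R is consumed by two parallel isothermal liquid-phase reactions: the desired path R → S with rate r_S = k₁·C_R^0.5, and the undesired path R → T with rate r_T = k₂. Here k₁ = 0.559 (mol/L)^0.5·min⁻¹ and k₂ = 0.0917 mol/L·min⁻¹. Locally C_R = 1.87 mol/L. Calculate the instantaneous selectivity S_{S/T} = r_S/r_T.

S_{S/T} = r_S/r_T = (k₁·C_R^0.5)/(k₂) = (k₁/k₂)·C_R^0.5.
= (0.559×1.870^0.5) / (0.0917) = 0.7644/0.09170 = 8.34.
Since the desired path is higher order in R, keeping C_R high (PFR or concentrated feed) favours S.

8.34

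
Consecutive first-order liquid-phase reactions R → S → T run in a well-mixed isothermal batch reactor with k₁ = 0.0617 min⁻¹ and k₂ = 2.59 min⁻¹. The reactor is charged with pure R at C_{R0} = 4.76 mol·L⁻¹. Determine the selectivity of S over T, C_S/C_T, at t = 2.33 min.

For first-order series with pure R initially, C_S(t) = k₁C_{R0}/(k₂−k₁)·(e^(−k₁t) − e^(−k₂t)).
e^(−k₁t) = e^(−0.0617×2.33) = e^(−0.1438) = 0.8661; e^(−k₂t) = e^(−6.035) = 0.002394.
C_S = 0.0617×4.76/(2.59−0.0617) × (0.8661−0.002394) = 0.1162×0.8637 = 0.1003 mol·L⁻¹.
C_R = C_{R0}e^(−k₁t) = 4.123 mol·L⁻¹, so C_T = C_{R0}−C_R−C_S = 0.5371 mol·L⁻¹; C_S/C_T = 0.187.

0.187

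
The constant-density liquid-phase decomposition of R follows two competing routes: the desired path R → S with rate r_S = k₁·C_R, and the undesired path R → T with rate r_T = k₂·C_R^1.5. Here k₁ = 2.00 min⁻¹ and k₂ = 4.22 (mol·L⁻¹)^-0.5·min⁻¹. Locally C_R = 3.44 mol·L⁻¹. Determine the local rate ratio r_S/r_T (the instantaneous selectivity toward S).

S_{S/T} = r_S/r_T = (k₁·C_R)/(k₂·C_R^1.5) = (k₁/k₂)·C_R^-0.5.
= (2.00×3.440) / (4.22×3.440^1.5) = 6.880/26.92 = 0.256.
The undesired path is higher order in R, so low C_R (CSTR or dilute feed) favours S.

0.256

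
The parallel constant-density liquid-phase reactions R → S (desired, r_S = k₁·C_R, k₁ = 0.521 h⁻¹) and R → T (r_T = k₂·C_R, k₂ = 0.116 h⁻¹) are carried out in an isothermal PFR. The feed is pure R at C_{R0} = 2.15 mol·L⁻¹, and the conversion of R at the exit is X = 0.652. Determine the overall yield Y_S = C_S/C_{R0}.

C_R = C_{R0}(1−X) = 0.7482 mol·L⁻¹.
Both paths are first order in R, so the instantaneous fraction to S is constant: dC_S/d(−C_R) = k₁/(k₁+k₂) = 0.8179.
C_S = 0.8179·(C_{R0}−C_R) = 0.8179×1.402 = 1.15 mol·L⁻¹.
Y_S = C_S/C_{R0} = 1.147/2.15 = 0.533.

0.533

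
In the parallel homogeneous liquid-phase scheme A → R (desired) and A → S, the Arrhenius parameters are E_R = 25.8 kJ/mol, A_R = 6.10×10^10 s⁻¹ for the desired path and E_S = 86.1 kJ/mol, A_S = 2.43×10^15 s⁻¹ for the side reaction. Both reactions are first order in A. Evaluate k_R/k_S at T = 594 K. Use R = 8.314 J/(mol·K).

5.04

With equal orders, S_{R/S} = k_R/k_S = (A_R/A_S)·exp[(E_S−E_R)/(RT)].
(E_S−E_R)/(RT) = (86.1−25.8)×10³/(8.314×594) = 60300/4939 = 12.21.
k_R/k_S = (6.10×10^10/2.43×10^15)·exp(12.21) = 2.510×10^-5 × 2.008×10^5 = 5.04.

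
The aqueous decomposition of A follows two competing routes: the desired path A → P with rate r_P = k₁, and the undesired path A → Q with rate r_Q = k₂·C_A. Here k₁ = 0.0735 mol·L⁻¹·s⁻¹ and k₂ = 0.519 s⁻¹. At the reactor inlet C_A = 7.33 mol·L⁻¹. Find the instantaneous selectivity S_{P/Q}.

0.0193

S_{P/Q} = r_P/r_Q = (k₁)/(k₂·C_A) = (k₁/k₂)·C_A⁻¹.
= (0.0735) / (0.519×7.330) = 0.07350/3.804 = 0.0193.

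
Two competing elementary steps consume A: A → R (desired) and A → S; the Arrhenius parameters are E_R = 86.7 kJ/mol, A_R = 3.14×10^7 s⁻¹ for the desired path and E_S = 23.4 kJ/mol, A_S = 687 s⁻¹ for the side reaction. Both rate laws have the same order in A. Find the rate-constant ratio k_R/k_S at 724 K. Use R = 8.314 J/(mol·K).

1.24

k_R/k_S = (A_R/A_S)·exp[−(E_R−E_S)/(RT)] = (A_R/A_S)·exp[(E_S−E_R)/(RT)].
(E_S−E_R)/(RT) = (23.4−86.7)×10³/(8.314×724) = -63300/6019 = -10.52.
k_R/k_S = (3.14×10^7/687)·exp(-10.52) = 45706 × 2.710×10^-5 = 1.24.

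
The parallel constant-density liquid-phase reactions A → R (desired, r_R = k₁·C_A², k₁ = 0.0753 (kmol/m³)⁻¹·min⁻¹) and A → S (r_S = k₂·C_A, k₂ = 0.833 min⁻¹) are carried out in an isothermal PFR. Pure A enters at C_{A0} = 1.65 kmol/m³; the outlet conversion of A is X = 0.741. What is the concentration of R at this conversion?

0.104 kmol/m³

C_A = C_{A0}(1−X) = 0.4274 kmol/m³.
Along a PFR/batch, dC_S/dC_A = −r_S/(r_R+r_S) = −k₂/(k₂+k₁·C_A).
Integrating from C_{A0} to C_A: C_S = (0.833/0.0753)·ln[(0.833+0.0753·1.65)/(0.833+0.0753·0.427)] = 11.06·ln(0.9572/0.8652) = 1.119 kmol/m³.
Then C_R = (C_{A0}−C_A) − C_S = 1.223 − 1.119 = 0.1040 kmol/m³.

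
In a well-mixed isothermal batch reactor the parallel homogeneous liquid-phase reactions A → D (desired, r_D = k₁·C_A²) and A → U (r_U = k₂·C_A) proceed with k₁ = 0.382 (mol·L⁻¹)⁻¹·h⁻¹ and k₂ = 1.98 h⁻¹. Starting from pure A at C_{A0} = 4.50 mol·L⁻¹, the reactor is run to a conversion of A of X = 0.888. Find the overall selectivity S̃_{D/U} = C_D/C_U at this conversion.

0.449

C_A = C_{A0}(1−X) = 0.5040 mol·L⁻¹.
Along a PFR/batch, dC_U/dC_A = −r_U/(r_D+r_U) = −k₂/(k₂+k₁·C_A).
Integrating from C_{A0} to C_A: C_U = (1.98/0.382)·ln[(1.98+0.382·4.50)/(1.98+0.382·0.504)] = 5.183·ln(3.699/2.173) = 2.758 mol·L⁻¹.
Then C_D = (C_{A0}−C_A) − C_U = 3.996 − 2.758 = 1.238 mol·L⁻¹.
S̃_{D/U} = C_D/C_U = 1.238/2.758 = 0.449.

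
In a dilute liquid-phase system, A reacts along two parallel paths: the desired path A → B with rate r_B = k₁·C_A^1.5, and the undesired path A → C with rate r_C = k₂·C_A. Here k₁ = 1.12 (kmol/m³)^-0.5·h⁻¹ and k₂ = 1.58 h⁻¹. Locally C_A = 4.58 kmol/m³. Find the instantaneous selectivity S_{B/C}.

S_{B/C} = r_B/r_C = (k₁·C_A^1.5)/(k₂·C_A) = (k₁/k₂)·C_A^0.5.
= (1.12×4.580^1.5) / (1.58×4.580) = 10.98/7.236 = 1.52.
Since the desired path is higher order in A, keeping C_A high (PFR or concentrated feed) favours B.

1.52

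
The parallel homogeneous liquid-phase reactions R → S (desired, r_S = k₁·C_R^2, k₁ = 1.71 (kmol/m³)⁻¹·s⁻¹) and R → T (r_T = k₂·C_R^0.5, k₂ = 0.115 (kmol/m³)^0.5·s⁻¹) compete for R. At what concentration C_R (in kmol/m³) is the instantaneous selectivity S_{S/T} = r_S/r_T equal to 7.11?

S_{S/T} = (k₁/k₂)·C_R^1.5 ⇒ C_R = (S·k₂/k₁)^(1/1.5).
= (7.11×0.115/1.71)^(0.6667) = (0.4782)^(0.6667) = 0.611 kmol/m³.

0.611 kmol/m³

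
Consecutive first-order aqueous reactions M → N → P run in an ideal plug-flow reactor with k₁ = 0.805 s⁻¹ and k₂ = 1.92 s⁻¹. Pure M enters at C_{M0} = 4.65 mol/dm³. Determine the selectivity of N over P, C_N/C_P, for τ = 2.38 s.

The intermediate concentration in a first-order A→B→C sequence is C_N = k₁C_{M0}(e^(−k₁τ) − e^(−k₂τ))/(k₂−k₁).
e^(−k₁τ) = e^(−0.805×2.38) = e^(−1.916) = 0.1472; e^(−k₂τ) = e^(−4.570) = 0.01036.
C_N = 0.805×4.65/(1.92−0.805) × (0.1472−0.01036) = 3.357×0.1368 = 0.4594 mol/dm³.
C_M = C_{M0}e^(−k₁τ) = 0.6845 mol/dm³, so C_P = C_{M0}−C_M−C_N = 3.506 mol/dm³; C_N/C_P = 0.131.

0.131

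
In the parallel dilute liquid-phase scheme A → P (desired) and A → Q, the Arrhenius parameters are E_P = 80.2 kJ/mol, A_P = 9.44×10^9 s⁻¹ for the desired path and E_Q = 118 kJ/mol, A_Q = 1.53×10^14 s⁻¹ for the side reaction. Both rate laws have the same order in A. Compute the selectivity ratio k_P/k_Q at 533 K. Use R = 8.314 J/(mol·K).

0.313

Since both paths have the same order in A, the concentration cancels and S_{P/Q} = k_P/k_Q = (A_P/A_Q)·exp[(E_Q−E_P)/(RT)].
(E_Q−E_P)/(RT) = (118−80.2)×10³/(8.314×533) = 37800/4431 = 8.530.
k_P/k_Q = (9.44×10^9/1.53×10^14)·exp(8.530) = 6.170×10^-5 × 5065 = 0.313.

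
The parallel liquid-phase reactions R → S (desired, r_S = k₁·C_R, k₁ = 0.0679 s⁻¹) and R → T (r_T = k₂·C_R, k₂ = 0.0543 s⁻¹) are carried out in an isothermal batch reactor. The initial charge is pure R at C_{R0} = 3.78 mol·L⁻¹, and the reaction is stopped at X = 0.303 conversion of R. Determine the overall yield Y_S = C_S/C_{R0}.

C_R = C_{R0}(1−X) = 2.635 mol·L⁻¹.
Both paths are first order in R, so the instantaneous fraction to S is constant: dC_S/d(−C_R) = k₁/(k₁+k₂) = 0.5556.
C_S = 0.5556·(C_{R0}−C_R) = 0.5556×1.145 = 0.636 mol·L⁻¹.
Y_S = C_S/C_{R0} = 0.6364/3.78 = 0.168.

0.168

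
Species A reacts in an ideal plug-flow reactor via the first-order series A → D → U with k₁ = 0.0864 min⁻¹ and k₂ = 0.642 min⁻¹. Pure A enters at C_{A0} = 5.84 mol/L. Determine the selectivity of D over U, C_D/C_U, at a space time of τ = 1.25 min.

Solving the coupled first-order balances gives C_D(τ) = [k₁/(k₂−k₁)]·C_{A0}·(e^(−k₁τ) − e^(−k₂τ)).
e^(−k₁τ) = e^(−0.0864×1.25) = e^(−0.1080) = 0.8976; e^(−k₂τ) = e^(−0.8025) = 0.4482.
C_D = 0.0864×5.84/(0.642−0.0864) × (0.8976−0.4482) = 0.9082×0.4494 = 0.4081 mol/L.
C_A = C_{A0}e^(−k₁τ) = 5.242 mol/L, so C_U = C_{A0}−C_A−C_D = 0.1897 mol/L; C_D/C_U = 2.15.

2.15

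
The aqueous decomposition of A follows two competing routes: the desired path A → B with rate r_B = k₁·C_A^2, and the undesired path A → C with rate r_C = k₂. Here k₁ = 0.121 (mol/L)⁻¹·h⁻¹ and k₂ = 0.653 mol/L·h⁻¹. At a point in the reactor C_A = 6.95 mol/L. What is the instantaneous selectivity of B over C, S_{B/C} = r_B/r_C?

S_{B/C} = r_B/r_C = (k₁·C_A^2)/(k₂) = (k₁/k₂)·C_A^2.
= (0.121×6.950^2) / (0.653) = 5.845/0.6530 = 8.95.
Since the desired path is higher order in A, keeping C_A high (PFR or concentrated feed) favours B.

8.95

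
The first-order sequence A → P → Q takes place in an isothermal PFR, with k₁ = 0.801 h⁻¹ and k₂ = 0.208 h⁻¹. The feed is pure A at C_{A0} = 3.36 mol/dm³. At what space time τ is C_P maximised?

2.27 h

For first-order series the maximum of C_P occurs at τ_opt = ln(k₂/k₁)/(k₂−k₁).
= ln(0.208/0.801)/(0.208−0.801) = ln(0.2597)/-0.5930 = -1.348/-0.5930 = 2.27 h.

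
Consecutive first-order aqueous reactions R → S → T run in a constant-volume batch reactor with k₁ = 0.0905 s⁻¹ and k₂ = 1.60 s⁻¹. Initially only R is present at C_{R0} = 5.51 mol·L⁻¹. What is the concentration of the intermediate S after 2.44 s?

The intermediate concentration in a first-order A→B→C sequence is C_S = k₁C_{R0}(e^(−k₁t) − e^(−k₂t))/(k₂−k₁).
e^(−k₁t) = e^(−0.0905×2.44) = e^(−0.2208) = 0.8019; e^(−k₂t) = e^(−3.904) = 0.02016.
C_S = 0.0905×5.51/(1.60−0.0905) × (0.8019−0.02016) = 0.3303×0.7817 = 0.2582 mol·L⁻¹.

0.258 mol·L⁻¹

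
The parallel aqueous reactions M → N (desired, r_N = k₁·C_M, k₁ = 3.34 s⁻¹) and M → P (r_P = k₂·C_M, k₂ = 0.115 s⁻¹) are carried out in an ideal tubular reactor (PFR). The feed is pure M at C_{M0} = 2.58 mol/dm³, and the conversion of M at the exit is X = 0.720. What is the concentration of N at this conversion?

C_M = C_{M0}(1−X) = 0.7224 mol/dm³.
Both paths are first order in M, so the instantaneous fraction to N is constant: dC_N/d(−C_M) = k₁/(k₁+k₂) = 0.9667.
C_N = 0.9667·(C_{M0}−C_M) = 0.9667×1.858 = 1.80 mol/dm³.

1.80 mol/dm³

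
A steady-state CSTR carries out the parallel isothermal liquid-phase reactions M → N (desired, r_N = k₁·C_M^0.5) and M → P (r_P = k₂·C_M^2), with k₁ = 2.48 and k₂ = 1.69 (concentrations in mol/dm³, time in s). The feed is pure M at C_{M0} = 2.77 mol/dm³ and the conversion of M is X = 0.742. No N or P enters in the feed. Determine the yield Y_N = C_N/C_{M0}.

Exit C_M = C_{M0}(1−X) = 2.77×0.258 = 0.7147 mol/dm³.
In a CSTR the entire volume is at exit conditions, so r_N = 2.48×0.7147^0.5 = 2.097 and r_P = 1.69×0.7147^2 = 0.8631.
Fraction of consumed M going to N: r_N/(r_N+r_P) = 0.7084.
C_N = 0.7084·C_{M0}·X = 0.7084×2.77×0.742 = 1.46 mol/dm³; Y_N = C_N/C_{M0} = 0.526.

0.526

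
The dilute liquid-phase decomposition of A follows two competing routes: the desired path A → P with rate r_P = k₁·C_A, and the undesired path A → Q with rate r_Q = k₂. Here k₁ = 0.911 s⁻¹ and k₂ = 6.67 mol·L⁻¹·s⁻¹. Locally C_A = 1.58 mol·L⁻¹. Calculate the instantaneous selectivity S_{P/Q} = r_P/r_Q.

0.216

S_{P/Q} = r_P/r_Q = (k₁·C_A)/(k₂) = (k₁/k₂)·C_A.
= (0.911×1.580) / (6.67) = 1.439/6.670 = 0.216.
Since the desired path is higher order in A, keeping C_A high (PFR or concentrated feed) favours P.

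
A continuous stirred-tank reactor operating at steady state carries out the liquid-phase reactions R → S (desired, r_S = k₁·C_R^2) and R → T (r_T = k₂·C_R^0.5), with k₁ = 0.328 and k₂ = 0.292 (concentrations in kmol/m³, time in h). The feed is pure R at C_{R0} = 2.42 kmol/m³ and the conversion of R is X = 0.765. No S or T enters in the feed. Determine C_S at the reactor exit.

Exit C_R = C_{R0}(1−X) = 2.42×0.235 = 0.5687 kmol/m³.
In a CSTR the entire volume is at exit conditions, so r_S = 0.328×0.5687^2 = 0.1061 and r_T = 0.292×0.5687^0.5 = 0.2202.
Fraction of consumed R going to S: r_S/(r_S+r_T) = 0.3251.
C_S = 0.3251·C_{R0}·X = 0.3251×2.42×0.765 = 0.602 kmol/m³.

0.602 kmol/m³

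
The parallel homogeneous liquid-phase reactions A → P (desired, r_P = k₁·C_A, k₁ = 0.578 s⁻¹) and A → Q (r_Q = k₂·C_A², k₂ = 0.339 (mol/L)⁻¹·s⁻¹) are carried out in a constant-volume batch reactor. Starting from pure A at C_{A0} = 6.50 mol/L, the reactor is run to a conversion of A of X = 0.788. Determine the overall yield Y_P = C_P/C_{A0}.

C_A = C_{A0}(1−X) = 1.378 mol/L.
Along a PFR/batch, dC_P/dC_A = −r_P/(r_P+r_Q) = −k₁/(k₁+k₂·C_A).
Integrating from C_{A0} to C_A: C_P = (0.578/0.339)·ln[(0.578+0.339·6.50)/(0.578+0.339·1.38)] = 1.705·ln(2.781/1.045) = 1.669 mol/L.
Y_P = C_P/C_{A0} = 1.669/6.50 = 0.257.

0.257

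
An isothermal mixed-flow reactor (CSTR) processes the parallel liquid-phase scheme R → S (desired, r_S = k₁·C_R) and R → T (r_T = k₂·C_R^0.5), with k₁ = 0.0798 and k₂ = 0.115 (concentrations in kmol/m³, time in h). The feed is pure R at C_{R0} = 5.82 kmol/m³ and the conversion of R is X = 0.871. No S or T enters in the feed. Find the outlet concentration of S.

1.90 kmol/m³

Exit C_R = C_{R0}(1−X) = 5.82×0.129 = 0.7508 kmol/m³.
A CSTR operates uniformly at the exit composition, giving r_S = 0.05991 and r_T = 0.09964 (each k·C_R^n at C_R = 0.7508).
Fraction of consumed R going to S: r_S/(r_S+r_T) = 0.3755.
C_S = 0.3755·C_{R0}·X = 0.3755×5.82×0.871 = 1.90 kmol/m³.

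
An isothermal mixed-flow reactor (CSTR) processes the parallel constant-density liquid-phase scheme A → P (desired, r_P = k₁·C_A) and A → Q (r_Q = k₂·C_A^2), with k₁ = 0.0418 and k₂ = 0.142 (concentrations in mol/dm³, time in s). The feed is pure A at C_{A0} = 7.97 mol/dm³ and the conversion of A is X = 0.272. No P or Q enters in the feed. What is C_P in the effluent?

0.105 mol/dm³

Exit C_A = C_{A0}(1−X) = 7.97×0.728 = 5.802 mol/dm³.
A CSTR operates uniformly at the exit composition, giving r_P = 0.2425 and r_Q = 4.780 (each k·C_A^n at C_A = 5.802).
Fraction of consumed A going to P: r_P/(r_P+r_Q) = 0.04828.
C_P = 0.04828·C_{A0}·X = 0.04828×7.97×0.272 = 0.105 mol/dm³.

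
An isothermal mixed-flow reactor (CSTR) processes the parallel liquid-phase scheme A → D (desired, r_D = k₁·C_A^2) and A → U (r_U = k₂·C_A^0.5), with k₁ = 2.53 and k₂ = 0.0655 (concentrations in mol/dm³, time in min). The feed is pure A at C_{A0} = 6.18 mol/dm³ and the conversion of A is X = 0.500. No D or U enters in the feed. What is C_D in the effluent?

Exit C_A = C_{A0}(1−X) = 6.18×0.500 = 3.090 mol/dm³.
A CSTR operates uniformly at the exit composition, giving r_D = 24.16 and r_U = 0.1151 (each k·C_A^n at C_A = 3.090).
Fraction of consumed A going to D: r_D/(r_D+r_U) = 0.9953.
C_D = 0.9953·C_{A0}·X = 0.9953×6.18×0.500 = 3.08 mol/dm³.

3.08 mol/dm³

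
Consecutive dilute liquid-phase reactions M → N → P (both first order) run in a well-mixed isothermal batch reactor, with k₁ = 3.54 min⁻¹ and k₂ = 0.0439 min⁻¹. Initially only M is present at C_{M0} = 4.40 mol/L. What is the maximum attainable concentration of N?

4.16 mol/L

Evaluating C_N at t_opt = ln(k₂/k₁)/(k₂−k₁) gives C_{N,max}/C_{M0} = (k₁/k₂)^[k₂/(k₂−k₁)].
= (3.54/0.0439)^(0.0439/(0.0439−3.54)) = (80.64)^(-0.01256) = 0.9464.
C_{N,max} = 0.9464×4.40 = 4.16 mol/L.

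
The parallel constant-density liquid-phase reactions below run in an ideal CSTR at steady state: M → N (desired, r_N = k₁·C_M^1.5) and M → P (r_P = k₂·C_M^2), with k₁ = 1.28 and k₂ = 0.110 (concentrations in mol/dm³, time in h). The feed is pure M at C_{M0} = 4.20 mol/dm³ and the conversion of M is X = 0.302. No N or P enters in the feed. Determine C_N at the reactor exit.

1.11 mol/dm³

Exit C_M = C_{M0}(1−X) = 4.20×0.698 = 2.932 mol/dm³.
A CSTR operates uniformly at the exit composition, giving r_N = 6.425 and r_P = 0.9454 (each k·C_M^n at C_M = 2.932).
Fraction of consumed M going to N: r_N/(r_N+r_P) = 0.8717.
C_N = 0.8717·C_{M0}·X = 0.8717×4.20×0.302 = 1.11 mol/dm³.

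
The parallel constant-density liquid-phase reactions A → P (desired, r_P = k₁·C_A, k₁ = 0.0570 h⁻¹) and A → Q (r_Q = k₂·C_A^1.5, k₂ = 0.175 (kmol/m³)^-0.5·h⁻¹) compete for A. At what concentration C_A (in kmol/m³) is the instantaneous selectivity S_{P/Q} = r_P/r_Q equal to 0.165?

3.90 kmol/m³

S_{P/Q} = (k₁/k₂)·C_A^-0.5 ⇒ C_A = (S·k₂/k₁)^(-2).
= (0.165×0.175/0.0570)^(-2) = (0.5066)^(-2) = 3.90 kmol/m³.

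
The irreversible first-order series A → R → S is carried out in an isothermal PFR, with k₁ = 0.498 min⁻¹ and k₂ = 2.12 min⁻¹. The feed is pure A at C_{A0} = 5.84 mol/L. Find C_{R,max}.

0.879 mol/L

For a first-order series the maximum intermediate yield is C_{R,max}/C_{A0} = (k₁/k₂)^[k₂/(k₂−k₁)].
= (0.498/2.12)^(2.12/(2.12−0.498)) = (0.2349)^(1.307) = 0.1506.
C_{R,max} = 0.1506×5.84 = 0.879 mol/L.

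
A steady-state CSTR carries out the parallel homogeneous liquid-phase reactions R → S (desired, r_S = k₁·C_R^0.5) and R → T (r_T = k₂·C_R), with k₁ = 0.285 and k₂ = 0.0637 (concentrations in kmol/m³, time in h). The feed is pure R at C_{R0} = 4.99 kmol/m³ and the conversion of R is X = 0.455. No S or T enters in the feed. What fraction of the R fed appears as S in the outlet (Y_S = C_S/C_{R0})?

Exit C_R = C_{R0}(1−X) = 4.99×0.545 = 2.720 kmol/m³.
A CSTR operates uniformly at the exit composition, giving r_S = 0.4700 and r_T = 0.1732 (each k·C_R^n at C_R = 2.720).
Fraction of consumed R going to S: r_S/(r_S+r_T) = 0.7307.
C_S = 0.7307·C_{R0}·X = 0.7307×4.99×0.455 = 1.66 kmol/m³; Y_S = C_S/C_{R0} = 0.332.

0.332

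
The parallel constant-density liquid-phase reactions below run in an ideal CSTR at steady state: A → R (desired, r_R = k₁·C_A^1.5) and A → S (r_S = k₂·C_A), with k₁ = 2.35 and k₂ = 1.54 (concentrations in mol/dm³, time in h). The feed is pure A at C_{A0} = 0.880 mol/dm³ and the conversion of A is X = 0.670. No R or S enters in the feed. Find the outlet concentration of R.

0.266 mol/dm³

Exit C_A = C_{A0}(1−X) = 0.880×0.330 = 0.2904 mol/dm³.
In a CSTR the entire volume is at exit conditions, so r_R = 2.35×0.2904^1.5 = 0.3678 and r_S = 1.54×0.2904 = 0.4472.
Fraction of consumed A going to R: r_R/(r_R+r_S) = 0.4513.
C_R = 0.4513·C_{A0}·X = 0.4513×0.880×0.670 = 0.266 mol/dm³.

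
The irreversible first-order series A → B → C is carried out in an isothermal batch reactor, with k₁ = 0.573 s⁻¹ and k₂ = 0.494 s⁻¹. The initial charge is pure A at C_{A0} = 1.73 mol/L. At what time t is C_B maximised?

Setting dC_B/dt = 0 gives t_opt = ln(k₂/k₁)/(k₂−k₁).
= ln(0.494/0.573)/(0.494−0.573) = ln(0.8621)/-0.07900 = -0.1484/-0.07900 = 1.88 s.

1.88 s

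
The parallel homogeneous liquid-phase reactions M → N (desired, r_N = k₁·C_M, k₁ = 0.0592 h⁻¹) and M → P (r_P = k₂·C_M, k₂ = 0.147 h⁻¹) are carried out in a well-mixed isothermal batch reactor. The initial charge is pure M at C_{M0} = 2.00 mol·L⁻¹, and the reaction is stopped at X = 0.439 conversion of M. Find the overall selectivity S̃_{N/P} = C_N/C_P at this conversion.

0.403

C_M = C_{M0}(1−X) = 1.122 mol·L⁻¹.
Both paths are first order in M, so the instantaneous fraction to N is constant: dC_N/d(−C_M) = k₁/(k₁+k₂) = 0.2871.
C_N = 0.2871·(C_{M0}−C_M) = 0.2871×0.8780 = 0.252 mol·L⁻¹.
C_P = (C_{M0}−C_M)−C_N = 0.6259 mol·L⁻¹; S̃_{N/P} = 0.2521/0.6259 = 0.403.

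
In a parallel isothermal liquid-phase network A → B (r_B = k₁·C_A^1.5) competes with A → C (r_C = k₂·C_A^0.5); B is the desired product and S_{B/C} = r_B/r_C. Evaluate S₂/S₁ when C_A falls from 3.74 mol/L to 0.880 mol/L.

0.235

S_{B/C} = (k₁/k₂)·C_A, so S₂/S₁ = (C_{A,2}/C_{A,1}).
= 0.880/3.74 = 0.235.
Selectivity toward B falls as C_A falls — high-concentration operation is favoured.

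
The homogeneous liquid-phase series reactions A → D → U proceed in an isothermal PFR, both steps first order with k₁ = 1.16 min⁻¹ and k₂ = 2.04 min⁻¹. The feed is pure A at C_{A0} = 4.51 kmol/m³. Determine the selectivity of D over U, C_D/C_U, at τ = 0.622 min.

Solving the coupled first-order balances gives C_D(τ) = [k₁/(k₂−k₁)]·C_{A0}·(e^(−k₁τ) − e^(−k₂τ)).
e^(−k₁τ) = e^(−1.16×0.622) = e^(−0.7215) = 0.4860; e^(−k₂τ) = e^(−1.269) = 0.2811.
C_D = 1.16×4.51/(2.04−1.16) × (0.4860−0.2811) = 5.945×0.2049 = 1.218 kmol/m³.
C_A = C_{A0}e^(−k₁τ) = 2.192 kmol/m³, so C_U = C_{A0}−C_A−C_D = 1.100 kmol/m³; C_D/C_U = 1.11.

1.11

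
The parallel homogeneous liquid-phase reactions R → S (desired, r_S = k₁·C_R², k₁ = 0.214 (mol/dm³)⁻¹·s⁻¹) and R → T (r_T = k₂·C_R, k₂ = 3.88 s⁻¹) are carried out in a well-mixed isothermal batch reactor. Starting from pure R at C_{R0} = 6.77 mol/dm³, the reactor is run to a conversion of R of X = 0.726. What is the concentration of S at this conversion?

0.928 mol/dm³

C_R = C_{R0}(1−X) = 1.855 mol/dm³.
Along a PFR/batch, dC_T/dC_R = −r_T/(r_S+r_T) = −k₂/(k₂+k₁·C_R).
Integrating from C_{R0} to C_R: C_T = (3.88/0.214)·ln[(3.88+0.214·6.77)/(3.88+0.214·1.85)] = 18.13·ln(5.329/4.277) = 3.987 mol/dm³.
Then C_S = (C_{R0}−C_R) − C_T = 4.915 − 3.987 = 0.9284 mol/dm³.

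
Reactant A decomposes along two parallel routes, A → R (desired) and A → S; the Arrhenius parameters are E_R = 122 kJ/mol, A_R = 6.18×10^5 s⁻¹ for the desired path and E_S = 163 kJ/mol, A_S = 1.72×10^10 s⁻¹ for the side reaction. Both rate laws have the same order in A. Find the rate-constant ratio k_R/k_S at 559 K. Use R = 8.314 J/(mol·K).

0.244

k_R/k_S = (A_R/A_S)·exp[−(E_R−E_S)/(RT)] = (A_R/A_S)·exp[(E_S−E_R)/(RT)].
(E_S−E_R)/(RT) = (163−122)×10³/(8.314×559) = 41000/4648 = 8.822.
k_R/k_S = (6.18×10^5/1.72×10^10)·exp(8.822) = 3.593×10^-5 × 6781 = 0.244.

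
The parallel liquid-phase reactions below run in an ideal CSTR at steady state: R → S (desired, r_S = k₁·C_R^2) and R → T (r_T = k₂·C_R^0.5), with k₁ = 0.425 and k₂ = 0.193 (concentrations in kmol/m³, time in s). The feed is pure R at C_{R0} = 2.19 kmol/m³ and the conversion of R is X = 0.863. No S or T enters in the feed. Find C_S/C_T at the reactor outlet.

Exit C_R = C_{R0}(1−X) = 2.19×0.137 = 0.3000 kmol/m³.
In a CSTR the entire volume is at exit conditions, so r_S = 0.425×0.3000^2 = 0.03826 and r_T = 0.193×0.3000^0.5 = 0.1057.
Overall selectivity = C_S/C_T = r_Sτ/(r_Tτ) = r_S/r_T = 0.362.

0.362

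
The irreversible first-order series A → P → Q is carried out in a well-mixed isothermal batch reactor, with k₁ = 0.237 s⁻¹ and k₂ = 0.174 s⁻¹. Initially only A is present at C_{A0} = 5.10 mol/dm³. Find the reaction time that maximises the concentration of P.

The intermediate peaks when r₁ = r₂, i.e. k₁e^(−k₁t) = k₂e^(−k₂t), giving t_opt = ln(k₂/k₁)/(k₂−k₁).
= ln(0.174/0.237)/(0.174−0.237) = ln(0.7342)/-0.06300 = -0.3090/-0.06300 = 4.90 s.

4.90 s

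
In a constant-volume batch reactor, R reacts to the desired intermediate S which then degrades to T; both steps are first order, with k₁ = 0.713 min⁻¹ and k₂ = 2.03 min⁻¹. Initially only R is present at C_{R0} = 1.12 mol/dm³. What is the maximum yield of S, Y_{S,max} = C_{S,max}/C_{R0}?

Evaluating C_S at t_opt = ln(k₂/k₁)/(k₂−k₁) gives C_{S,max}/C_{R0} = (k₁/k₂)^[k₂/(k₂−k₁)].
= (0.713/2.03)^(2.03/(2.03−0.713)) = (0.3512)^(1.541) = 0.1993.

0.199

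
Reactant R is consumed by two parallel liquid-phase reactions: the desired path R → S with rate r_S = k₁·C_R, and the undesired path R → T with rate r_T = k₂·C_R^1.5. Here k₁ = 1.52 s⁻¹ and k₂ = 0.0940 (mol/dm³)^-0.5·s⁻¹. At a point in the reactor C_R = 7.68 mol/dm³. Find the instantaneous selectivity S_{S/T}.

S_{S/T} = r_S/r_T = (k₁·C_R)/(k₂·C_R^1.5) = (k₁/k₂)·C_R^-0.5.
= (1.52×7.680) / (0.0940×7.680^1.5) = 11.67/2.001 = 5.83.

5.83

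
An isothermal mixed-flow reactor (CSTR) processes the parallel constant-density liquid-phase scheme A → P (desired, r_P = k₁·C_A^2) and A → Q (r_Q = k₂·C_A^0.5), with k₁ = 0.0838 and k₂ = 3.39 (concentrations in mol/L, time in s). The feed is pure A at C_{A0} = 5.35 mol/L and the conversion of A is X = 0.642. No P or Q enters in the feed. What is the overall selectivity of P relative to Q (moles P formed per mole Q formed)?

Exit C_A = C_{A0}(1−X) = 5.35×0.358 = 1.915 mol/L.
In a CSTR the entire volume is at exit conditions, so r_P = 0.0838×1.915^2 = 0.3074 and r_Q = 3.39×1.915^0.5 = 4.692.
Overall selectivity = C_P/C_Q = r_Pτ/(r_Qτ) = r_P/r_Q = 0.0655.

0.0655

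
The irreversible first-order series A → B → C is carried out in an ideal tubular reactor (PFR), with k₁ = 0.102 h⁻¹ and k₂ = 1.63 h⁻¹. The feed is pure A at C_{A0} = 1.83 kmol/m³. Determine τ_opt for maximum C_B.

Setting dC_B/dτ = 0 gives τ_opt = ln(k₂/k₁)/(k₂−k₁).
= ln(1.63/0.102)/(1.63−0.102) = ln(15.98)/1.528 = 2.771/1.528 = 1.81 h.

1.81 h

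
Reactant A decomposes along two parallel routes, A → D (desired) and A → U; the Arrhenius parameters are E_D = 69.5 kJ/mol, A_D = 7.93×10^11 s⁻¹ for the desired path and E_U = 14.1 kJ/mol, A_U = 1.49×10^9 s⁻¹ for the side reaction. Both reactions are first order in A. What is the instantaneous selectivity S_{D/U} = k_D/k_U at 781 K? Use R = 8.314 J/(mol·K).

Since both paths have the same order in A, the concentration cancels and S_{D/U} = k_D/k_U = (A_D/A_U)·exp[(E_U−E_D)/(RT)].
(E_U−E_D)/(RT) = (14.1−69.5)×10³/(8.314×781) = -55400/6493 = -8.532.
k_D/k_U = (7.93×10^11/1.49×10^9)·exp(-8.532) = 532.2 × 1.971×10^-4 = 0.105.
Since E_D > E_U, raising the temperature improves selectivity toward D.

0.105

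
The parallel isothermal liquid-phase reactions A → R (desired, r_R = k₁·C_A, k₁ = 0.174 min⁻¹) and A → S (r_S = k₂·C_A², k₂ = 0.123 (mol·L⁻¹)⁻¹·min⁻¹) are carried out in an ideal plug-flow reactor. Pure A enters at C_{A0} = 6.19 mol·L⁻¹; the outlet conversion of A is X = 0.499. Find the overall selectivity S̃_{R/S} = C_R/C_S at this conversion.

C_A = C_{A0}(1−X) = 3.101 mol·L⁻¹.
Along a PFR/batch, dC_R/dC_A = −r_R/(r_R+r_S) = −k₁/(k₁+k₂·C_A).
Integrating from C_{A0} to C_A: C_R = (0.174/0.123)·ln[(0.174+0.123·6.19)/(0.174+0.123·3.10)] = 1.415·ln(0.9354/0.5554) = 0.7373 mol·L⁻¹.
C_S = (C_{A0}−C_A)−C_R = 2.352 mol·L⁻¹; S̃_{R/S} = 0.7373/2.352 = 0.314.

0.314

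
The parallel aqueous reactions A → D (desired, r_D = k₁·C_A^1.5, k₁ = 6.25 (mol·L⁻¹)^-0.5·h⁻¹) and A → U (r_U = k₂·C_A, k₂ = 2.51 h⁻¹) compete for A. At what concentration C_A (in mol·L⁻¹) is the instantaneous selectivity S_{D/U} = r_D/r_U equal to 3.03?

1.48 mol·L⁻¹

S_{D/U} = (k₁/k₂)·C_A^0.5 ⇒ C_A = (S·k₂/k₁)^(2).
= (3.03×2.51/6.25)^(2) = (1.217)^(2) = 1.48 mol·L⁻¹.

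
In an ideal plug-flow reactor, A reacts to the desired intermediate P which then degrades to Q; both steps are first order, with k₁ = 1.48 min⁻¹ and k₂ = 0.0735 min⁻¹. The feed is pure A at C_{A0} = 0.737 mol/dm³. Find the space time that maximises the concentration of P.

For first-order series the maximum of C_P occurs at τ_opt = ln(k₂/k₁)/(k₂−k₁).
= ln(0.0735/1.48)/(0.0735−1.48) = ln(0.04966)/-1.407 = -3.003/-1.407 = 2.13 min.

2.13 min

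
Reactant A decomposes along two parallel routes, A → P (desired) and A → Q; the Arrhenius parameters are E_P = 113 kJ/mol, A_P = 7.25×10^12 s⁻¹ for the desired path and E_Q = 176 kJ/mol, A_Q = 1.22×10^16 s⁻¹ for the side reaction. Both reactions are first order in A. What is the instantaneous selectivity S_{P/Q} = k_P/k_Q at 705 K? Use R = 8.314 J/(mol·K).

Since both paths have the same order in A, the concentration cancels and S_{P/Q} = k_P/k_Q = (A_P/A_Q)·exp[(E_Q−E_P)/(RT)].
(E_Q−E_P)/(RT) = (176−113)×10³/(8.314×705) = 63000/5861 = 10.75.
k_P/k_Q = (7.25×10^12/1.22×10^16)·exp(10.75) = 5.943×10^-4 × 46553 = 27.7.

27.7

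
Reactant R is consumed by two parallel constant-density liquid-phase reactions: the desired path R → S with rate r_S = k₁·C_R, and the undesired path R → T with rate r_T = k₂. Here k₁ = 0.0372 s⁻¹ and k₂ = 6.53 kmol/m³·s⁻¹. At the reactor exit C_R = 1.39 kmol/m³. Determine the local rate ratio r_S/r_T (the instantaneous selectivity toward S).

S_{S/T} = r_S/r_T = (k₁·C_R)/(k₂) = (k₁/k₂)·C_R.
= (0.0372×1.390) / (6.53) = 0.05171/6.530 = 0.00792.
Since the desired path is higher order in R, keeping C_R high (PFR or concentrated feed) favours S.

0.00792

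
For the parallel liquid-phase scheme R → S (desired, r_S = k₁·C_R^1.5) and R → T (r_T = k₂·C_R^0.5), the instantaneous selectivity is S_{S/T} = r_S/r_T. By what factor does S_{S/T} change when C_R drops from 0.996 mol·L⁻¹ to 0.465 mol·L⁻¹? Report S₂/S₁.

S_{S/T} = (k₁/k₂)·C_R, so S₂/S₁ = (C_{R,2}/C_{R,1}).
= 0.465/0.996 = 0.467.
Selectivity toward S falls as C_R falls — high-concentration operation is favoured.

0.467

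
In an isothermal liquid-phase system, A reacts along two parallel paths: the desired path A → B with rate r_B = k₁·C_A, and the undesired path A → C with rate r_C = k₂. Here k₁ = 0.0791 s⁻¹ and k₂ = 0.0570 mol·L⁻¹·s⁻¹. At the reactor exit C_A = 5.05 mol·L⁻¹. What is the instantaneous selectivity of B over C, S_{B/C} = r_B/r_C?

S_{B/C} = r_B/r_C = (k₁·C_A)/(k₂) = (k₁/k₂)·C_A.
= (0.0791×5.050) / (0.0570) = 0.3995/0.05700 = 7.01.

7.01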